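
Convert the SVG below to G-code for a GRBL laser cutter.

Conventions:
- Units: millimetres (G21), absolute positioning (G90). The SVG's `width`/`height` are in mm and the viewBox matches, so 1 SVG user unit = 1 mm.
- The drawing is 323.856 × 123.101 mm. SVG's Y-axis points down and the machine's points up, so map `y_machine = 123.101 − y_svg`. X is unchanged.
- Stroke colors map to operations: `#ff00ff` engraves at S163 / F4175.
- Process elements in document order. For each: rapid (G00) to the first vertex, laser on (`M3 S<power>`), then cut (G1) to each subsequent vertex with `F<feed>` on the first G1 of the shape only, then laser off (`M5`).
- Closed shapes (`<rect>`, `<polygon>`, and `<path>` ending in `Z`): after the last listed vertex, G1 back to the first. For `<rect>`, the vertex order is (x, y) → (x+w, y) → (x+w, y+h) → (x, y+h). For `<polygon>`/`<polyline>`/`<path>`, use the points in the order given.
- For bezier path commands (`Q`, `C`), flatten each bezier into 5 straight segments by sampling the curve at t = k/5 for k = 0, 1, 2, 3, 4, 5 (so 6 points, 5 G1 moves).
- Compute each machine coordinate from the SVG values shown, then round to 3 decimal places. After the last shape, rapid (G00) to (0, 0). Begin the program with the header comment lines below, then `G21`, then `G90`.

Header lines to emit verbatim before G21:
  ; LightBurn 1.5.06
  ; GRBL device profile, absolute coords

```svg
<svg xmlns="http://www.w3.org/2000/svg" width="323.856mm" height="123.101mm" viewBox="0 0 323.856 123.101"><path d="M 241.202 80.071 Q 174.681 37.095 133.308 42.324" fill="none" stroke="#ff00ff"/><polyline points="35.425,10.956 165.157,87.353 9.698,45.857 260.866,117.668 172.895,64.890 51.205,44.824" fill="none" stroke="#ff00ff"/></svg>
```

1 u = 1 mm; y_m = 123.101 − y.

[1] `<path>` quadratic bezier, #ff00ff→engrave S163 F4175: (241.202,43.030) → (215.600,58.292) → (192.009,69.698) → (170.430,77.247) → (150.863,80.940) → (133.308,80.777)

[2] `<polyline>` open polyline, #ff00ff→engrave S163 F4175: (35.425,112.145) → (165.157,35.748) → (9.698,77.244) → (260.866,5.433) → (172.895,58.211) → (51.205,78.277)

; LightBurn 1.5.06
; GRBL device profile, absolute coords
G21
G90
G00 X241.202 Y43.030
M3 S163
G1 X215.600 Y58.292 F4175
G1 X192.009 Y69.698
G1 X170.430 Y77.247
G1 X150.863 Y80.940
G1 X133.308 Y80.777
M5
G00 X35.425 Y112.145
M3 S163
G1 X165.157 Y35.748 F4175
G1 X9.698 Y77.244
G1 X260.866 Y5.433
G1 X172.895 Y58.211
G1 X51.205 Y78.277
M5
G00 X0.000 Y0.000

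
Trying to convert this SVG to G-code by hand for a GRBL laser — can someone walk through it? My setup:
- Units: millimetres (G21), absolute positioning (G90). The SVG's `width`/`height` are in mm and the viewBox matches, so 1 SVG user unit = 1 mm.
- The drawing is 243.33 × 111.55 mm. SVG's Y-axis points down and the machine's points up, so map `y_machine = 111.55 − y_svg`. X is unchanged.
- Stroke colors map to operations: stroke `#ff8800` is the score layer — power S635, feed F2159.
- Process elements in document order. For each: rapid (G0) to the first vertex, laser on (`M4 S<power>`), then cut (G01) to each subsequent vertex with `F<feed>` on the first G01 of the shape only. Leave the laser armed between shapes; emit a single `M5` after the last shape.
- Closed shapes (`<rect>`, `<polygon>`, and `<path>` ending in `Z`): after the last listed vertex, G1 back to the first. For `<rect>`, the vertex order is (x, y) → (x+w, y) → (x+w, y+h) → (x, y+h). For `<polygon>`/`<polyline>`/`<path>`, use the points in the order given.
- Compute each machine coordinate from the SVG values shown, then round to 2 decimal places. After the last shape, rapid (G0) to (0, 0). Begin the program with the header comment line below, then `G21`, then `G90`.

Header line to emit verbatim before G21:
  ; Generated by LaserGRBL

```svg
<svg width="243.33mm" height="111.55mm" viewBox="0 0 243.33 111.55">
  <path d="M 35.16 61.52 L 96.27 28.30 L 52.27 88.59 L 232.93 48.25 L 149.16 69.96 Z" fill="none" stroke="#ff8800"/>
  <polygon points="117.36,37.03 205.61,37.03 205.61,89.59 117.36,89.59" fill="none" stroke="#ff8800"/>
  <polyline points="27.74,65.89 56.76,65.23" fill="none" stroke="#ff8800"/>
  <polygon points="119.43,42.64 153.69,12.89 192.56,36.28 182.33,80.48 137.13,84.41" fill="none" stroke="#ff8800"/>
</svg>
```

; Generated by LaserGRBL
G21
G90
G0 X35.16 Y50.03
M4 S635
G01 X96.27 Y83.25 F2159
G01 X52.27 Y22.96
G01 X232.93 Y63.30
G01 X149.16 Y41.59
G01 X35.16 Y50.03
G0 X117.36 Y74.52
M4 S635
G01 X205.61 Y74.52 F2159
G01 X205.61 Y21.96
G01 X117.36 Y21.96
G01 X117.36 Y74.52
G0 X27.74 Y45.66
M4 S635
G01 X56.76 Y46.32 F2159
G0 X119.43 Y68.91
M4 S635
G01 X153.69 Y98.66 F2159
G01 X192.56 Y75.27
G01 X182.33 Y31.07
G01 X137.13 Y27.14
G01 X119.43 Y68.91
M5
G0 X0.00 Y0.00

viewBox `0 0 243.33 111.55` with mm width/height → 1 unit = 1 mm. Flip: y_m = 111.55 − y_svg.

**Shape 1** — `<path>` closed polygon, stroke `#ff8800` → score (S635, F2159). Machine vertices: (35.16,50.03) → (96.27,83.25) → (52.27,22.96) → (232.93,63.30) → (149.16,41.59) → (35.16,50.03). Closed: final G1 returns to the first vertex.

**Shape 2** — `<polygon>` rectangle, stroke `#ff8800` → score (S635, F2159). Machine vertices: (117.36,74.52) → (205.61,74.52) → (205.61,21.96) → (117.36,21.96) → (117.36,74.52). Closed: final G1 returns to the first vertex.

**Shape 3** — `<polyline>` line segment, stroke `#ff8800` → score (S635, F2159). Machine vertices: (27.74,45.66) → (56.76,46.32). Open path.

**Shape 4** — `<polygon>` regular polygon, stroke `#ff8800` → score (S635, F2159). Machine vertices: (119.43,68.91) → (153.69,98.66) → (192.56,75.27) → (182.33,31.07) → (137.13,27.14) → (119.43,68.91). Closed: final G1 returns to the first vertex.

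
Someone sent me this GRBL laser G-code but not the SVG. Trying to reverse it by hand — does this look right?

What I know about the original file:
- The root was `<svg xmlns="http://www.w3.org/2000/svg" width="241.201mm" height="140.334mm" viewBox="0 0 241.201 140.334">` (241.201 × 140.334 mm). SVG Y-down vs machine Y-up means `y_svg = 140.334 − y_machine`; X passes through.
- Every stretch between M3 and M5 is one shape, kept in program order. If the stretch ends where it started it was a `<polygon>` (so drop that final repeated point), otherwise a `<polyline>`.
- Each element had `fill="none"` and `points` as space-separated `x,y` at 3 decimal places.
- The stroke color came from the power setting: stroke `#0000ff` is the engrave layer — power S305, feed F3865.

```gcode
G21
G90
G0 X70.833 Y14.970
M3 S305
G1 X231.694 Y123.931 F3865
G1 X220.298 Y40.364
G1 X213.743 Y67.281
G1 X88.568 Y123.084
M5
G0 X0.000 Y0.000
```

<svg xmlns="http://www.w3.org/2000/svg" width="241.201mm" height="140.334mm" viewBox="0 0 241.201 140.334">
  <polyline points="70.833,125.364 231.694,16.403 220.298,99.970 213.743,73.053 88.568,17.250" fill="none" stroke="#0000ff"/>
</svg>

Each laser-on run becomes one SVG element. Flip Y back into SVG space with y_svg = 140.334 − y_machine. Every run uses S305, so all elements get stroke `#0000ff` (engrave).

Run 1: The run is open, so emit a `<polyline>` with points (Y-flipped): 70.833,125.364 231.694,16.403 220.298,99.970 213.743,73.053 88.568,17.250.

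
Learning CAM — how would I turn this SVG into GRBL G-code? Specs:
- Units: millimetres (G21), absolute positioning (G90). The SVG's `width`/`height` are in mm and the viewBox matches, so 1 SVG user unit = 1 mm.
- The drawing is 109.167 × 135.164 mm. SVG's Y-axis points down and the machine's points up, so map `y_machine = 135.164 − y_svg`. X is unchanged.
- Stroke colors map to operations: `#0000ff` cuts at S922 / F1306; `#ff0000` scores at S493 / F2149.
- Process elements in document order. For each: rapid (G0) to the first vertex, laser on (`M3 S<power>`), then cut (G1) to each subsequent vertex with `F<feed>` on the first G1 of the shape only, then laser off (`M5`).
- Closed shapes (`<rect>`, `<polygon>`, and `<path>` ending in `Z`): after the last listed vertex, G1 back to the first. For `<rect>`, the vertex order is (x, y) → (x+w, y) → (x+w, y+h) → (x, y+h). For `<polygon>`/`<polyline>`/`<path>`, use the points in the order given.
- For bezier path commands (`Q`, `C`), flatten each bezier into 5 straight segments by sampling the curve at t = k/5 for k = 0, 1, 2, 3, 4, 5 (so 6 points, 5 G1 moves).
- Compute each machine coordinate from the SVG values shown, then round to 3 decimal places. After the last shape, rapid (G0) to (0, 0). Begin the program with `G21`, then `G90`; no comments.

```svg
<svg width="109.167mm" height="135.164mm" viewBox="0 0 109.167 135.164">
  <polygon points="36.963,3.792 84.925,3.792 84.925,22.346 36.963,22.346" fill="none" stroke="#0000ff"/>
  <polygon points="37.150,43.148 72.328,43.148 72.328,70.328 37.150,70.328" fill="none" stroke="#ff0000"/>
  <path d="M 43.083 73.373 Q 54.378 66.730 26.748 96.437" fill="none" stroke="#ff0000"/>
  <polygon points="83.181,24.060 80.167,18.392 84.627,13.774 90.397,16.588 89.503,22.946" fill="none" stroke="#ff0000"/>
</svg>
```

G21
G90
G0 X36.963 Y131.372
M3 S922
G1 X84.925 Y131.372 F1306
G1 X84.925 Y112.818
G1 X36.963 Y112.818
G1 X36.963 Y131.372
M5
G0 X37.150 Y92.016
M3 S493
G1 X72.328 Y92.016 F2149
G1 X72.328 Y64.836
G1 X37.150 Y64.836
G1 X37.150 Y92.016
M5
G0 X43.083 Y61.791
M3 S493
G1 X46.044 Y62.994 F2149
G1 X45.891 Y61.289
G1 X42.624 Y56.677
G1 X36.243 Y49.156
G1 X26.748 Y38.727
M5
G0 X83.181 Y111.104
M3 S493
G1 X80.167 Y116.772 F2149
G1 X84.627 Y121.390
G1 X90.397 Y118.576
G1 X89.503 Y112.218
G1 X83.181 Y111.104
M5
G0 X0.000 Y0.000

Since the viewBox matches the mm dimensions, user units are millimetres directly. The only transform is the Y-flip y_m = 135.164 − y_svg.

Shape 1 is a rectangle drawn with `<polygon>`. Its stroke #0000ff means cut at S922, F1306. After flipping Y the toolpath is (36.963,131.372) → (84.925,131.372) → (84.925,112.818) → (36.963,112.818) → (36.963,131.372), returning to the start.

Shape 2 is a rectangle drawn with `<polygon>`. Its stroke #ff0000 means score at S493, F2149. After flipping Y the toolpath is (37.150,92.016) → (72.328,92.016) → (72.328,64.836) → (37.150,64.836) → (37.150,92.016), returning to the start.

Shape 3 is a quadratic bezier drawn with `<path>`. Its stroke #ff0000 means score at S493, F2149. After flipping Y the toolpath is (43.083,61.791) → (46.044,62.994) → (45.891,61.289) → (42.624,56.677) → (36.243,49.156) → (26.748,38.727).

Shape 4 is a regular polygon drawn with `<polygon>`. Its stroke #ff0000 means score at S493, F2149. After flipping Y the toolpath is (83.181,111.104) → (80.167,116.772) → (84.627,121.390) → (90.397,118.576) → (89.503,112.218) → (83.181,111.104), returning to the start.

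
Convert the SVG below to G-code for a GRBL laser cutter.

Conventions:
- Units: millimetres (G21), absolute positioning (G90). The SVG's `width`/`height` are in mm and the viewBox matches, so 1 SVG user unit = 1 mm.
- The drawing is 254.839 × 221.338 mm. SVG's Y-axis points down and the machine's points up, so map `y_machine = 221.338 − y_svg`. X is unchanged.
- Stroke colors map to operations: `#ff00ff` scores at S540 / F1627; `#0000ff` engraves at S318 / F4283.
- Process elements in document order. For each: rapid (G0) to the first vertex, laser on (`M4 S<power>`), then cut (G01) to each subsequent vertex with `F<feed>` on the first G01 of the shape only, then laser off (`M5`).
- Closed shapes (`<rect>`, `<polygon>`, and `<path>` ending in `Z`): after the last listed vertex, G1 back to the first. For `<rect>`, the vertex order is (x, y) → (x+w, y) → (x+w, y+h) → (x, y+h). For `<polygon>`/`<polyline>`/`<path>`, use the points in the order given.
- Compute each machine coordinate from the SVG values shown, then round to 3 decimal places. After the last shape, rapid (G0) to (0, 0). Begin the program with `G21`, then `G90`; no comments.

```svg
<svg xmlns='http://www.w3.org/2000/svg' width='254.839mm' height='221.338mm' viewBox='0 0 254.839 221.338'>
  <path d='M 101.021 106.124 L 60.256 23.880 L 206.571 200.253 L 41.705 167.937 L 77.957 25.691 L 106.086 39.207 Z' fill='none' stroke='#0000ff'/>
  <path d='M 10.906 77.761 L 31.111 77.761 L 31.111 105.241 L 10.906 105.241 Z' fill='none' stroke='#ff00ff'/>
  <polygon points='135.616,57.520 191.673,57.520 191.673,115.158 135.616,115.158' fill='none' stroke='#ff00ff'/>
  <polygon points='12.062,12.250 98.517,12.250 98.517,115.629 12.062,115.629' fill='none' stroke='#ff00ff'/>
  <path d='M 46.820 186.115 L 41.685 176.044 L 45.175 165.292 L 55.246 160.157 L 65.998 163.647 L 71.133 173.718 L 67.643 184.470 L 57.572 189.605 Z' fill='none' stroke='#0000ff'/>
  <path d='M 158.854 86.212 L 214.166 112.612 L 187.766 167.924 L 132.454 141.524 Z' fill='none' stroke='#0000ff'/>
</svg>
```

G21
G90
G0 X101.021 Y115.214
M4 S318
G01 X60.256 Y197.458 F4283
G01 X206.571 Y21.085
G01 X41.705 Y53.401
G01 X77.957 Y195.647
G01 X106.086 Y182.131
G01 X101.021 Y115.214
M5
G0 X10.906 Y143.577
M4 S540
G01 X31.111 Y143.577 F1627
G01 X31.111 Y116.097
G01 X10.906 Y116.097
G01 X10.906 Y143.577
M5
G0 X135.616 Y163.818
M4 S540
G01 X191.673 Y163.818 F1627
G01 X191.673 Y106.180
G01 X135.616 Y106.180
G01 X135.616 Y163.818
M5
G0 X12.062 Y209.088
M4 S540
G01 X98.517 Y209.088 F1627
G01 X98.517 Y105.709
G01 X12.062 Y105.709
G01 X12.062 Y209.088
M5
G0 X46.820 Y35.223
M4 S318
G01 X41.685 Y45.294 F4283
G01 X45.175 Y56.046
G01 X55.246 Y61.181
G01 X65.998 Y57.691
G01 X71.133 Y47.620
G01 X67.643 Y36.868
G01 X57.572 Y31.733
G01 X46.820 Y35.223
M5
G0 X158.854 Y135.126
M4 S318
G01 X214.166 Y108.726 F4283
G01 X187.766 Y53.414
G01 X132.454 Y79.814
G01 X158.854 Y135.126
M5
G0 X0.000 Y0.000

Since the viewBox matches the mm dimensions, user units are millimetres directly. The only transform is the Y-flip y_m = 221.338 − y_svg.

Shape 1 is a closed polygon drawn with `<path>`. Its stroke #0000ff means engrave at S318, F4283. After flipping Y the toolpath is (101.021,115.214) → (60.256,197.458) → (206.571,21.085) → (41.705,53.401) → (77.957,195.647) → (106.086,182.131) → (101.021,115.214), returning to the start.

Shape 2 is a rectangle drawn with `<path>`. Its stroke #ff00ff means score at S540, F1627. After flipping Y the toolpath is (10.906,143.577) → (31.111,143.577) → (31.111,116.097) → (10.906,116.097) → (10.906,143.577), returning to the start.

Shape 3 is a rectangle drawn with `<polygon>`. Its stroke #ff00ff means score at S540, F1627. After flipping Y the toolpath is (135.616,163.818) → (191.673,163.818) → (191.673,106.180) → (135.616,106.180) → (135.616,163.818), returning to the start.

Shape 4 is a rectangle drawn with `<polygon>`. Its stroke #ff00ff means score at S540, F1627. After flipping Y the toolpath is (12.062,209.088) → (98.517,209.088) → (98.517,105.709) → (12.062,105.709) → (12.062,209.088), returning to the start.

Shape 5 is a regular polygon drawn with `<path>`. Its stroke #0000ff means engrave at S318, F4283. After flipping Y the toolpath is (46.820,35.223) → (41.685,45.294) → (45.175,56.046) → (55.246,61.181) → (65.998,57.691) → (71.133,47.620) → (67.643,36.868) → (57.572,31.733) → (46.820,35.223), returning to the start.

Shape 6 is a regular polygon drawn with `<path>`. Its stroke #0000ff means engrave at S318, F4283. After flipping Y the toolpath is (158.854,135.126) → (214.166,108.726) → (187.766,53.414) → (132.454,79.814) → (158.854,135.126), returning to the start.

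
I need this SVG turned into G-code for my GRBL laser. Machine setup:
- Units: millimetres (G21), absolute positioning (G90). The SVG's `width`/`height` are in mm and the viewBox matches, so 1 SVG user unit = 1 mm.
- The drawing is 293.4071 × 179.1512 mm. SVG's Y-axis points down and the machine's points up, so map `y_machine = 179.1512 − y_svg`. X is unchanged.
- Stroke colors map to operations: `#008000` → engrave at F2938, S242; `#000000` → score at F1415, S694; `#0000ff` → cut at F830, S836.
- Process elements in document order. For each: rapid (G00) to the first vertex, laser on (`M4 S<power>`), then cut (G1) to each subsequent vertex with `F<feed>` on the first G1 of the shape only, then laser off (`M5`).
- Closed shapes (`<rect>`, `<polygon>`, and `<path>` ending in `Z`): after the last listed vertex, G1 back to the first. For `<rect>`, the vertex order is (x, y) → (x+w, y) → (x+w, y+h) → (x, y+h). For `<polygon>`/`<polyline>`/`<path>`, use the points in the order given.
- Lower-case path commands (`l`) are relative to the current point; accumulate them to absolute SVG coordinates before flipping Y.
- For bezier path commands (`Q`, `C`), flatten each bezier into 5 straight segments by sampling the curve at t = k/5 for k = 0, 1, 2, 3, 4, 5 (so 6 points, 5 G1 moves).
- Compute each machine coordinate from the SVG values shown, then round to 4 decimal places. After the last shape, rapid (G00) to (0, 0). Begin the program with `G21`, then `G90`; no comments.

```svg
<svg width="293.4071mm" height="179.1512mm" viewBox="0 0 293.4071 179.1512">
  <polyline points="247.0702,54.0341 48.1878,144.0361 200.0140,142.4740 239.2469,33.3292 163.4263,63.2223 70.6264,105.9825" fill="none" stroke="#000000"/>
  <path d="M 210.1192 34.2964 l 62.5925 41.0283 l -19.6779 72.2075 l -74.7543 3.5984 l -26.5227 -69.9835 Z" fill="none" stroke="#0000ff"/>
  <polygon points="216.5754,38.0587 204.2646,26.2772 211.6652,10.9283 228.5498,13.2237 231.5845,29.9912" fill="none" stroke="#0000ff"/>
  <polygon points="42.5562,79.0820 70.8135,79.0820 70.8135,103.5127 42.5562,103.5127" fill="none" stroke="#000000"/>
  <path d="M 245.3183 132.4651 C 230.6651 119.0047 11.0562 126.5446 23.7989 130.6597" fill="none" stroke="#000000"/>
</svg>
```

G21
G90
G00 X247.0702 Y125.1171
M4 S694
G1 X48.1878 Y35.1151 F1415
G1 X200.0140 Y36.6772
G1 X239.2469 Y145.8220
G1 X163.4263 Y115.9289
G1 X70.6264 Y73.1687
M5
G00 X210.1192 Y144.8548
M4 S836
G1 X272.7117 Y103.8265 F830
G1 X253.0338 Y31.6190
G1 X178.2795 Y28.0206
G1 X151.7568 Y98.0041
G1 X210.1192 Y144.8548
M5
G00 X216.5754 Y141.0925
M4 S836
G1 X204.2646 Y152.8740 F830
G1 X211.6652 Y168.2229
G1 X228.5498 Y165.9275
G1 X231.5845 Y149.1600
G1 X216.5754 Y141.0925
M5
G00 X42.5562 Y100.0692
M4 S694
G1 X70.8135 Y100.0692 F1415
G1 X70.8135 Y75.6385
G1 X42.5562 Y75.6385
G1 X42.5562 Y100.0692
M5
G00 X245.3183 Y46.6861
M4 S694
G1 X215.4302 Y52.4377 F1415
G1 X157.3434 Y54.3216
G1 X92.0488 Y53.5103
G1 X40.5370 Y51.1761
G1 X23.7989 Y48.4915
M5
G00 X0.0000 Y0.0000

1 u = 1 mm; y_m = 179.1512 − y.

[1] `<polyline>` open polyline, #000000→score S694 F1415: (247.0702,125.1171) → (48.1878,35.1151) → (200.0140,36.6772) → (239.2469,145.8220) → (163.4263,115.9289) → (70.6264,73.1687)

[2] `<path>` regular polygon, #0000ff→cut S836 F830: (210.1192,144.8548) → (272.7117,103.8265) → (253.0338,31.6190) → (178.2795,28.0206) → (151.7568,98.0041) → (210.1192,144.8548) (closed)

[3] `<polygon>` regular polygon, #0000ff→cut S836 F830: (216.5754,141.0925) → (204.2646,152.8740) → (211.6652,168.2229) → (228.5498,165.9275) → (231.5845,149.1600) → (216.5754,141.0925) (closed)

[4] `<polygon>` rectangle, #000000→score S694 F1415: (42.5562,100.0692) → (70.8135,100.0692) → (70.8135,75.6385) → (42.5562,75.6385) → (42.5562,100.0692) (closed)

[5] `<path>` cubic bezier, #000000→score S694 F1415: (245.3183,46.6861) → (215.4302,52.4377) → (157.3434,54.3216) → (92.0488,53.5103) → (40.5370,51.1761) → (23.7989,48.4915)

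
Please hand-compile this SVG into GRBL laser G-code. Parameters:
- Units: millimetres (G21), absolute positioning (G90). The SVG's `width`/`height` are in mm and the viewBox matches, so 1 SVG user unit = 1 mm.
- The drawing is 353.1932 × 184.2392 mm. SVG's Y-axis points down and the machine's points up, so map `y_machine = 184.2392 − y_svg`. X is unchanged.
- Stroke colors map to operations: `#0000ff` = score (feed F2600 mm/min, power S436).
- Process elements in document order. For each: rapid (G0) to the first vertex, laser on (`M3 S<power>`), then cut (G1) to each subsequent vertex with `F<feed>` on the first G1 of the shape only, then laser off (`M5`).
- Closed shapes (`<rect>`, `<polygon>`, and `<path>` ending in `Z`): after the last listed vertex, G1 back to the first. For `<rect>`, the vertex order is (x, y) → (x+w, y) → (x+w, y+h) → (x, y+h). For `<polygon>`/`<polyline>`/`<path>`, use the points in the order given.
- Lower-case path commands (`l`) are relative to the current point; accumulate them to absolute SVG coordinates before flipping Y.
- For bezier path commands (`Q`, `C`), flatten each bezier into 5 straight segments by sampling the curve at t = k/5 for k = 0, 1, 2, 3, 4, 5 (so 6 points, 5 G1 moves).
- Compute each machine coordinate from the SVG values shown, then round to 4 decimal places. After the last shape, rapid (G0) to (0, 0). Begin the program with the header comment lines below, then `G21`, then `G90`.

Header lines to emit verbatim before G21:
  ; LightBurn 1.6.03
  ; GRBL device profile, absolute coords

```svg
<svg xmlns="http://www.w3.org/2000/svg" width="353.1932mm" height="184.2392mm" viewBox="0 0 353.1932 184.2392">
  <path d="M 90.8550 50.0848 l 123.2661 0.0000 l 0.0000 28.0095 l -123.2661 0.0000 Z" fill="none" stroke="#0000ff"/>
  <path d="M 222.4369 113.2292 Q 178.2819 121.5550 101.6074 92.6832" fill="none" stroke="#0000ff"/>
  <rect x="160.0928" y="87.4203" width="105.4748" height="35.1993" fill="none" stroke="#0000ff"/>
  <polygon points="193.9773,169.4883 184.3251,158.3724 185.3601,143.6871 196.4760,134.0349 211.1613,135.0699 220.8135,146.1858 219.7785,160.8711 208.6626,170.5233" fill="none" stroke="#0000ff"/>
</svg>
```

; LightBurn 1.6.03
; GRBL device profile, absolute coords
G21
G90
G0 X90.8550 Y134.1544
M3 S436
G1 X214.1211 Y134.1544 F2600
G1 X214.1211 Y106.1449
G1 X90.8550 Y106.1449
G1 X90.8550 Y134.1544
M5
G0 X222.4369 Y71.0100
M3 S436
G1 X203.4741 Y69.1676 F2600
G1 X181.9098 Y70.3010
G1 X157.7439 Y74.4102
G1 X130.9764 Y81.4952
G1 X101.6074 Y91.5560
M5
G0 X160.0928 Y96.8189
M3 S436
G1 X265.5676 Y96.8189 F2600
G1 X265.5676 Y61.6196
G1 X160.0928 Y61.6196
G1 X160.0928 Y96.8189
M5
G0 X193.9773 Y14.7509
M3 S436
G1 X184.3251 Y25.8668 F2600
G1 X185.3601 Y40.5521
G1 X196.4760 Y50.2043
G1 X211.1613 Y49.1693
G1 X220.8135 Y38.0534
G1 X219.7785 Y23.3681
G1 X208.6626 Y13.7159
G1 X193.9773 Y14.7509
M5
G0 X0.0000 Y0.0000

Since the viewBox matches the mm dimensions, user units are millimetres directly. The only transform is the Y-flip y_m = 184.2392 − y_svg.

Shape 1 is a rectangle drawn with `<path>`. Its stroke #0000ff means score at S436, F2600. After flipping Y the toolpath is (90.8550,134.1544) → (214.1211,134.1544) → (214.1211,106.1449) → (90.8550,106.1449) → (90.8550,134.1544), returning to the start.

Shape 2 is a quadratic bezier drawn with `<path>`. Its stroke #0000ff means score at S436, F2600. After flipping Y the toolpath is (222.4369,71.0100) → (203.4741,69.1676) → (181.9098,70.3010) → (157.7439,74.4102) → (130.9764,81.4952) → (101.6074,91.5560).

Shape 3 is a rectangle drawn with `<rect>`. Its stroke #0000ff means score at S436, F2600. After flipping Y the toolpath is (160.0928,96.8189) → (265.5676,96.8189) → (265.5676,61.6196) → (160.0928,61.6196) → (160.0928,96.8189), returning to the start.

Shape 4 is a regular polygon drawn with `<polygon>`. Its stroke #0000ff means score at S436, F2600. After flipping Y the toolpath is (193.9773,14.7509) → (184.3251,25.8668) → (185.3601,40.5521) → (196.4760,50.2043) → (211.1613,49.1693) → (220.8135,38.0534) → (219.7785,23.3681) → (208.6626,13.7159) → (193.9773,14.7509), returning to the start.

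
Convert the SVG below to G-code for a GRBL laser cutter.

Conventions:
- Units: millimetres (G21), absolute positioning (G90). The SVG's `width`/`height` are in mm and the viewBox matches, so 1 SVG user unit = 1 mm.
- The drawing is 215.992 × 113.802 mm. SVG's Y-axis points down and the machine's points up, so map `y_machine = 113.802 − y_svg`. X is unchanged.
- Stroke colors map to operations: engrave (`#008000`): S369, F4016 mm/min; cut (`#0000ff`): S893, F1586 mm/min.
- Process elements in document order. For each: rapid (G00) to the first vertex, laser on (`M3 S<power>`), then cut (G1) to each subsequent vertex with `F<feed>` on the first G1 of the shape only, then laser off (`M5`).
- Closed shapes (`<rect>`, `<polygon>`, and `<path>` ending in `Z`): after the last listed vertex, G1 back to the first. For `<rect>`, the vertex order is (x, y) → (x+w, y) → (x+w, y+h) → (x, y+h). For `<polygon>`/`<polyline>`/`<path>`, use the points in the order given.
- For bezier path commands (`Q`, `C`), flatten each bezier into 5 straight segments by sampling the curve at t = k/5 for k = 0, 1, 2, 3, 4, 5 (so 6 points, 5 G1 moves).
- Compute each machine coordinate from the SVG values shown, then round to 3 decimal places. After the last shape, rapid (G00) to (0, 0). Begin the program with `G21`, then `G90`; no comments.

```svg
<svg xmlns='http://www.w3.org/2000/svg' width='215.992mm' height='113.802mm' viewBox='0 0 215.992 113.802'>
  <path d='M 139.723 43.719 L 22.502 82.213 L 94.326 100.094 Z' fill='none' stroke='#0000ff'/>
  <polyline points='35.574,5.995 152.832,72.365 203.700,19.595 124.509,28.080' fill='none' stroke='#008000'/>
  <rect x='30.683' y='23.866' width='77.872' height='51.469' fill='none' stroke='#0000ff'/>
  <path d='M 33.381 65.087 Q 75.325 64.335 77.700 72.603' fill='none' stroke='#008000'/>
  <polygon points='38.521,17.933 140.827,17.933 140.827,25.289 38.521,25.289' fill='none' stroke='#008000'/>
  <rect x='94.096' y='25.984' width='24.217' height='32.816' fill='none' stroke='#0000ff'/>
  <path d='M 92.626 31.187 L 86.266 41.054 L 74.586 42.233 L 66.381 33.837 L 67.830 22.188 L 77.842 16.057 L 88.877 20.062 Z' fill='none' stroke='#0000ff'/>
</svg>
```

Since the viewBox matches the mm dimensions, user units are millimetres directly. The only transform is the Y-flip y_m = 113.802 − y_svg.

Shape 1 is a closed polygon drawn with `<path>`. Its stroke #0000ff means cut at S893, F1586. After flipping Y the toolpath is (139.723,70.083) → (22.502,31.589) → (94.326,13.708) → (139.723,70.083), returning to the start.

Shape 2 is a open polyline drawn with `<polyline>`. Its stroke #008000 means engrave at S369, F4016. After flipping Y the toolpath is (35.574,107.807) → (152.832,41.437) → (203.700,94.207) → (124.509,85.722).

Shape 3 is a rectangle drawn with `<rect>`. Its stroke #0000ff means cut at S893, F1586. After flipping Y the toolpath is (30.683,89.936) → (108.555,89.936) → (108.555,38.467) → (30.683,38.467) → (30.683,89.936), returning to the start.

Shape 4 is a quadratic bezier drawn with `<path>`. Its stroke #008000 means engrave at S369, F4016. After flipping Y the toolpath is (33.381,48.715) → (48.576,48.655) → (60.605,47.873) → (69.469,46.370) → (75.167,44.145) → (77.700,41.199).

Shape 5 is a rectangle drawn with `<polygon>`. Its stroke #008000 means engrave at S369, F4016. After flipping Y the toolpath is (38.521,95.869) → (140.827,95.869) → (140.827,88.513) → (38.521,88.513) → (38.521,95.869), returning to the start.

Shape 6 is a rectangle drawn with `<rect>`. Its stroke #0000ff means cut at S893, F1586. After flipping Y the toolpath is (94.096,87.818) → (118.313,87.818) → (118.313,55.002) → (94.096,55.002) → (94.096,87.818), returning to the start.

Shape 7 is a regular polygon drawn with `<path>`. Its stroke #0000ff means cut at S893, F1586. After flipping Y the toolpath is (92.626,82.615) → (86.266,72.748) → (74.586,71.569) → (66.381,79.965) → (67.830,91.614) → (77.842,97.745) → (88.877,93.740) → (92.626,82.615), returning to the start.

G21
G90
G00 X139.723 Y70.083
M3 S893
G1 X22.502 Y31.589 F1586
G1 X94.326 Y13.708
G1 X139.723 Y70.083
M5
G00 X35.574 Y107.807
M3 S369
G1 X152.832 Y41.437 F4016
G1 X203.700 Y94.207
G1 X124.509 Y85.722
M5
G00 X30.683 Y89.936
M3 S893
G1 X108.555 Y89.936 F1586
G1 X108.555 Y38.467
G1 X30.683 Y38.467
G1 X30.683 Y89.936
M5
G00 X33.381 Y48.715
M3 S369
G1 X48.576 Y48.655 F4016
G1 X60.605 Y47.873
G1 X69.469 Y46.370
G1 X75.167 Y44.145
G1 X77.700 Y41.199
M5
G00 X38.521 Y95.869
M3 S369
G1 X140.827 Y95.869 F4016
G1 X140.827 Y88.513
G1 X38.521 Y88.513
G1 X38.521 Y95.869
M5
G00 X94.096 Y87.818
M3 S893
G1 X118.313 Y87.818 F1586
G1 X118.313 Y55.002
G1 X94.096 Y55.002
G1 X94.096 Y87.818
M5
G00 X92.626 Y82.615
M3 S893
G1 X86.266 Y72.748 F1586
G1 X74.586 Y71.569
G1 X66.381 Y79.965
G1 X67.830 Y91.614
G1 X77.842 Y97.745
G1 X88.877 Y93.740
G1 X92.626 Y82.615
M5
G00 X0.000 Y0.000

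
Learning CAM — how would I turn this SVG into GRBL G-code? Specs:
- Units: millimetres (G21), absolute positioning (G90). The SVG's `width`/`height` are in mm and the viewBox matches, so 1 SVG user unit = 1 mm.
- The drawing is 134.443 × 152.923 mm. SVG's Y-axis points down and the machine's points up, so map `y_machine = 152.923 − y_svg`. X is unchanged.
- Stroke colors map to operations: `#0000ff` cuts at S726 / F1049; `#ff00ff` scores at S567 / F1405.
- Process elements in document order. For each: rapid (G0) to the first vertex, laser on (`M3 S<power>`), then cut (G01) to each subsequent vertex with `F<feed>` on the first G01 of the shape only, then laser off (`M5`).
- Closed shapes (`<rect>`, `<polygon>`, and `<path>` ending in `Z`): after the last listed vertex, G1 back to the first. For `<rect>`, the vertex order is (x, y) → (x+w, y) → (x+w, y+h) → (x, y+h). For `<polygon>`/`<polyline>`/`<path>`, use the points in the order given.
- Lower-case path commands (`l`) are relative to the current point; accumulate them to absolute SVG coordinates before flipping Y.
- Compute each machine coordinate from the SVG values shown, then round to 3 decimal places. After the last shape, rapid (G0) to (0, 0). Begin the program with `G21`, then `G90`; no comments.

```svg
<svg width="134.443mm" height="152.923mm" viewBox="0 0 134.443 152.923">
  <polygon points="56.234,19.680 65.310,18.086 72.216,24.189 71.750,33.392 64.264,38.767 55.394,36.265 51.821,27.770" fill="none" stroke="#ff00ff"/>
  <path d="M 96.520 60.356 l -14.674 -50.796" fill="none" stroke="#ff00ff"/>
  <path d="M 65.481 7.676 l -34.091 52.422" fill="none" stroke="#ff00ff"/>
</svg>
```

Since the viewBox matches the mm dimensions, user units are millimetres directly. The only transform is the Y-flip y_m = 152.923 − y_svg.

Shape 1 is a regular polygon drawn with `<polygon>`. Its stroke #ff00ff means score at S567, F1405. After flipping Y the toolpath is (56.234,133.243) → (65.310,134.837) → (72.216,128.734) → (71.750,119.531) → (64.264,114.156) → (55.394,116.658) → (51.821,125.153) → (56.234,133.243), returning to the start.

Shape 2 is a line segment drawn with `<path>`. Its stroke #ff00ff means score at S567, F1405. After flipping Y the toolpath is (96.520,92.567) → (81.846,143.363).

Shape 3 is a line segment drawn with `<path>`. Its stroke #ff00ff means score at S567, F1405. After flipping Y the toolpath is (65.481,145.247) → (31.390,92.825).

G21
G90
G0 X56.234 Y133.243
M3 S567
G01 X65.310 Y134.837 F1405
G01 X72.216 Y128.734
G01 X71.750 Y119.531
G01 X64.264 Y114.156
G01 X55.394 Y116.658
G01 X51.821 Y125.153
G01 X56.234 Y133.243
M5
G0 X96.520 Y92.567
M3 S567
G01 X81.846 Y143.363 F1405
M5
G0 X65.481 Y145.247
M3 S567
G01 X31.390 Y92.825 F1405
M5
G0 X0.000 Y0.000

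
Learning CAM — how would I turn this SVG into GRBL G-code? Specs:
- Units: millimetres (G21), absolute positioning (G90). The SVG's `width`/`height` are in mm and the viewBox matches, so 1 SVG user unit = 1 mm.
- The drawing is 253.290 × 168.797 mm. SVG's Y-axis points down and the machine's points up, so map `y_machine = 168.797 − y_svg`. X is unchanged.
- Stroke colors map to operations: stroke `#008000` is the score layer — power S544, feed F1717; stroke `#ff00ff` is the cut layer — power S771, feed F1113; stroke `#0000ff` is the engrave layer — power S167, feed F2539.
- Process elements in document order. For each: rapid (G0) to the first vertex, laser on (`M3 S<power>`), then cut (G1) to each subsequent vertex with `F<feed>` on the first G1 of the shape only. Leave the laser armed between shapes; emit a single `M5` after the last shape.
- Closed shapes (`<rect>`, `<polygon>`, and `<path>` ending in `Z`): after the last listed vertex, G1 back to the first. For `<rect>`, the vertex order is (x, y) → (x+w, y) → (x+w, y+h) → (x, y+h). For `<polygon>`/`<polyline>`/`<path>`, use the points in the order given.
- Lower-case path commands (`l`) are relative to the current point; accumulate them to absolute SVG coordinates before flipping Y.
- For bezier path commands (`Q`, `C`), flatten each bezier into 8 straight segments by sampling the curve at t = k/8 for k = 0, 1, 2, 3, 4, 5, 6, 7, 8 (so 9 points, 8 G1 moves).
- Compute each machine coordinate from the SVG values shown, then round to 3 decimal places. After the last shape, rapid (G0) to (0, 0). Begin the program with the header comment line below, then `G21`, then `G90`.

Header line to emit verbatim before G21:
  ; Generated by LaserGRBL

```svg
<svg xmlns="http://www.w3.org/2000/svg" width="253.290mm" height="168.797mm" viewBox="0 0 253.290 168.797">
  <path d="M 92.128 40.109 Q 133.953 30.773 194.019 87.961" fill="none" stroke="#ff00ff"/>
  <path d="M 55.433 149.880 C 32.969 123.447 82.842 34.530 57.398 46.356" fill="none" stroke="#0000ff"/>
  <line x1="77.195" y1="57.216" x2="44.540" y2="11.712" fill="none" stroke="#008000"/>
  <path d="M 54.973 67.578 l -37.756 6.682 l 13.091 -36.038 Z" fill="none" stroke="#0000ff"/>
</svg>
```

; Generated by LaserGRBL
G21
G90
G0 X92.128 Y128.688
M3 S771
G1 X102.869 Y129.983 F1113
G1 X114.181 Y129.198
G1 X126.062 Y126.335
G1 X138.513 Y121.393
G1 X151.535 Y114.372
G1 X165.126 Y105.272
G1 X179.288 Y94.094
G1 X194.019 Y80.836
G0 X55.433 Y18.917
M3 S167
G1 X50.111 Y31.440 F2539
G1 X49.841 Y47.907
G1 X52.892 Y66.407
G1 X57.533 Y85.026
G1 X62.035 Y101.852
G1 X64.666 Y114.972
G1 X63.697 Y122.472
G1 X57.398 Y122.441
G0 X77.195 Y111.581
M3 S544
G1 X44.540 Y157.085 F1717
G0 X54.973 Y101.219
M3 S167
G1 X17.217 Y94.537 F2539
G1 X30.308 Y130.575
G1 X54.973 Y101.219
M5
G0 X0.000 Y0.000

Since the viewBox matches the mm dimensions, user units are millimetres directly. The only transform is the Y-flip y_m = 168.797 − y_svg.

Shape 1 is a quadratic bezier drawn with `<path>`. Its stroke #ff00ff means cut at S771, F1113. After flipping Y the toolpath is (92.128,128.688) → (102.869,129.983) → (114.181,129.198) → (126.062,126.335) → (138.513,121.393) → (151.535,114.372) → (165.126,105.272) → (179.288,94.094) → (194.019,80.836).

Shape 2 is a cubic bezier drawn with `<path>`. Its stroke #0000ff means engrave at S167, F2539. After flipping Y the toolpath is (55.433,18.917) → (50.111,31.440) → (49.841,47.907) → (52.892,66.407) → (57.533,85.026) → (62.035,101.852) → (64.666,114.972) → (63.697,122.472) → (57.398,122.441).

Shape 3 is a line segment drawn with `<line>`. Its stroke #008000 means score at S544, F1717. After flipping Y the toolpath is (77.195,111.581) → (44.540,157.085).

Shape 4 is a regular polygon drawn with `<path>`. Its stroke #0000ff means engrave at S167, F2539. After flipping Y the toolpath is (54.973,101.219) → (17.217,94.537) → (30.308,130.575) → (54.973,101.219), returning to the start.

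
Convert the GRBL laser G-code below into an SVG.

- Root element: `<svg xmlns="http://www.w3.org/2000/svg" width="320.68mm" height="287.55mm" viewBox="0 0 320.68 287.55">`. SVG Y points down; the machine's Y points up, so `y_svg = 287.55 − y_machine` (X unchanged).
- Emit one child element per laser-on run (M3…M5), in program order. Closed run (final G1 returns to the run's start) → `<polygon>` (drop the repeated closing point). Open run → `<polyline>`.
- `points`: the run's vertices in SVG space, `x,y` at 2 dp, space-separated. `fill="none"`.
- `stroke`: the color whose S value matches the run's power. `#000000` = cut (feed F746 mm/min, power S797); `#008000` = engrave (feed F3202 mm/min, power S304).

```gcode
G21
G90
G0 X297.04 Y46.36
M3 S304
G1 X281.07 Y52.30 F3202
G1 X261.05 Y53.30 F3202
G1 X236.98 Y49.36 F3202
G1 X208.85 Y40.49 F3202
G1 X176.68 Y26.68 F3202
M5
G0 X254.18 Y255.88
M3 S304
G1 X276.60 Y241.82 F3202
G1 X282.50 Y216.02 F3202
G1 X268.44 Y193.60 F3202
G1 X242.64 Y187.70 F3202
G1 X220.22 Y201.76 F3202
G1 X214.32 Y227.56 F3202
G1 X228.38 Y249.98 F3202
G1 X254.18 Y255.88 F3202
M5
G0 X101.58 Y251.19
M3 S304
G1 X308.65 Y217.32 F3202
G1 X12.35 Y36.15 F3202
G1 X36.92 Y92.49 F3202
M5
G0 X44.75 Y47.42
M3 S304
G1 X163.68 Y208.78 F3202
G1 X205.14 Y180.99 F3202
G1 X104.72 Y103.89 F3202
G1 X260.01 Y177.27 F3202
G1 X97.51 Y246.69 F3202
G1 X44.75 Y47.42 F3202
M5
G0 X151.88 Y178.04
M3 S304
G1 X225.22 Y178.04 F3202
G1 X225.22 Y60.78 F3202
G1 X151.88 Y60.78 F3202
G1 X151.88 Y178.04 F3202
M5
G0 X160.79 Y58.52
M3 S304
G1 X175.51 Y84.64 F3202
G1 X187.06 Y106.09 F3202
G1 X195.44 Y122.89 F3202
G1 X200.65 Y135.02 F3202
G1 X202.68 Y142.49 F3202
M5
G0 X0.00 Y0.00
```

y_svg = 287.55 − y_m. Every run uses S304, so all elements get stroke `#008000` (engrave).

[1] open run; points: 297.04,241.19 281.07,235.25 261.05,234.25 236.98,238.19 208.85,247.06 176.68,260.87

[2] closed run; points: 254.18,31.67 276.60,45.73 282.50,71.53 268.44,93.95 242.64,99.85 220.22,85.79 214.32,59.99 228.38,37.57

[3] open run; points: 101.58,36.36 308.65,70.23 12.35,251.40 36.92,195.06

[4] closed run; points: 44.75,240.13 163.68,78.77 205.14,106.56 104.72,183.66 260.01,110.28 97.51,40.86

[5] closed run; points: 151.88,109.51 225.22,109.51 225.22,226.77 151.88,226.77

[6] open run; points: 160.79,229.03 175.51,202.91 187.06,181.46 195.44,164.66 200.65,152.53 202.68,145.06

<svg xmlns="http://www.w3.org/2000/svg" width="320.68mm" height="287.55mm" viewBox="0 0 320.68 287.55">
  <polyline points="297.04,241.19 281.07,235.25 261.05,234.25 236.98,238.19 208.85,247.06 176.68,260.87" fill="none" stroke="#008000"/>
  <polygon points="254.18,31.67 276.60,45.73 282.50,71.53 268.44,93.95 242.64,99.85 220.22,85.79 214.32,59.99 228.38,37.57" fill="none" stroke="#008000"/>
  <polyline points="101.58,36.36 308.65,70.23 12.35,251.40 36.92,195.06" fill="none" stroke="#008000"/>
  <polygon points="44.75,240.13 163.68,78.77 205.14,106.56 104.72,183.66 260.01,110.28 97.51,40.86" fill="none" stroke="#008000"/>
  <polygon points="151.88,109.51 225.22,109.51 225.22,226.77 151.88,226.77" fill="none" stroke="#008000"/>
  <polyline points="160.79,229.03 175.51,202.91 187.06,181.46 195.44,164.66 200.65,152.53 202.68,145.06" fill="none" stroke="#008000"/>
</svg>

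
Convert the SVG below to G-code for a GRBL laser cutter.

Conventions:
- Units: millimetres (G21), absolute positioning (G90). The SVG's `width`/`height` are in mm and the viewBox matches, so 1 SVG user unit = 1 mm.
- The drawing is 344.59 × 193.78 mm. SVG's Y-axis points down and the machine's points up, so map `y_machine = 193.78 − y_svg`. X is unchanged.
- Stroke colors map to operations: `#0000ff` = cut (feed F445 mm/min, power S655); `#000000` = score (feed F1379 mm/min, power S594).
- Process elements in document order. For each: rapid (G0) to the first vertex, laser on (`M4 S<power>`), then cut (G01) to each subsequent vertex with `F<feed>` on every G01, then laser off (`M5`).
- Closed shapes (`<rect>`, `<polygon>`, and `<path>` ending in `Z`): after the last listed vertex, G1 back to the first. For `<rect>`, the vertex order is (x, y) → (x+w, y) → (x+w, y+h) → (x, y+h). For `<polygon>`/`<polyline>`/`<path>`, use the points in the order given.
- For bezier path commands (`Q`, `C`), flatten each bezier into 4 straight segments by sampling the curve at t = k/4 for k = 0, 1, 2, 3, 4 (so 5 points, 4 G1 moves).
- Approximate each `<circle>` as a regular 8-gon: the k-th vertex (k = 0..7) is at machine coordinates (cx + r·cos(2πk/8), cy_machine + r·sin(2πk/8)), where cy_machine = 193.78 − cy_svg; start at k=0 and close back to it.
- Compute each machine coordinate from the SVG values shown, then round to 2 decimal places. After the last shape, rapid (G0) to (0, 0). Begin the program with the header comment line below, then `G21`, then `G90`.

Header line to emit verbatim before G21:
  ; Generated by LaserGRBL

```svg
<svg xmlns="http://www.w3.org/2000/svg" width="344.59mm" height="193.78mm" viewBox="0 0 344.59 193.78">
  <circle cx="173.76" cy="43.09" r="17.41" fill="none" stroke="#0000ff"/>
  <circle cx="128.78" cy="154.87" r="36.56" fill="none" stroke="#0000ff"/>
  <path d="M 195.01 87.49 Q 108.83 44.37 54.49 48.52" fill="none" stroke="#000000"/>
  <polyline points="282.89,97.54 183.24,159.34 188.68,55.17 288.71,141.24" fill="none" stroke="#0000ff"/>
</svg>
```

; Generated by LaserGRBL
G21
G90
G0 X191.17 Y150.69
M4 S655
G01 X186.07 Y163.00 F445
G01 X173.76 Y168.10 F445
G01 X161.45 Y163.00 F445
G01 X156.35 Y150.69 F445
G01 X161.45 Y138.38 F445
G01 X173.76 Y133.28 F445
G01 X186.07 Y138.38 F445
G01 X191.17 Y150.69 F445
M5
G0 X165.34 Y38.91
M4 S655
G01 X154.63 Y64.76 F445
G01 X128.78 Y75.47 F445
G01 X102.93 Y64.76 F445
G01 X92.22 Y38.91 F445
G01 X102.93 Y13.06 F445
G01 X128.78 Y2.35 F445
G01 X154.63 Y13.06 F445
G01 X165.34 Y38.91 F445
M5
G0 X195.01 Y106.29
M4 S594
G01 X153.91 Y124.90 F1379
G01 X116.79 Y137.59 F1379
G01 X83.65 Y144.38 F1379
G01 X54.49 Y145.26 F1379
M5
G0 X282.89 Y96.24
M4 S655
G01 X183.24 Y34.44 F445
G01 X188.68 Y138.61 F445
G01 X288.71 Y52.54 F445
M5
G0 X0.00 Y0.00

1 u = 1 mm; y_m = 193.78 − y.

[1] `<circle>` circle, #0000ff→cut S655 F445: (191.17,150.69) → (186.07,163.00) → (173.76,168.10) → (161.45,163.00) → (156.35,150.69) → (161.45,138.38) → (173.76,133.28) → (186.07,138.38) → (191.17,150.69) (closed)

[2] `<circle>` circle, #0000ff→cut S655 F445: (165.34,38.91) → (154.63,64.76) → (128.78,75.47) → (102.93,64.76) → (92.22,38.91) → (102.93,13.06) → (128.78,2.35) → (154.63,13.06) → (165.34,38.91) (closed)

[3] `<path>` quadratic bezier, #000000→score S594 F1379: (195.01,106.29) → (153.91,124.90) → (116.79,137.59) → (83.65,144.38) → (54.49,145.26)

[4] `<polyline>` open polyline, #0000ff→cut S655 F445: (282.89,96.24) → (183.24,34.44) → (188.68,138.61) → (288.71,52.54)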